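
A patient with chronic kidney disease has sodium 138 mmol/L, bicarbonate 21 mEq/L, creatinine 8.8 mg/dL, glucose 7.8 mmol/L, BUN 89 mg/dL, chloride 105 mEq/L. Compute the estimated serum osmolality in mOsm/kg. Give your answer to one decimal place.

315.6 mOsm/kg

Calculated osmolality = 2·Na + glucose + BUN/2.8
= 2·138 + 7.8 + 89/2.8
= 276 + 7.80 + 31.79
= 315.59 mOsm/kg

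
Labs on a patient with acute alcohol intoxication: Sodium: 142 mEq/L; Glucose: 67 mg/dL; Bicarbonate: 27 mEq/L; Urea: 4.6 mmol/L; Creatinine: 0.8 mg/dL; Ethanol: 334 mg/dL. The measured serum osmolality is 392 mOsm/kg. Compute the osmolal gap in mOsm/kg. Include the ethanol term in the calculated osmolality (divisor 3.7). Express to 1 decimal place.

9.4 mOsm/kg

Calculated osmolality = 2·Na + glucose/18 + urea + ethanol/3.7
= 2·142 + 67/18 + 4.6 + 334/3.7
= 284 + 3.72 + 4.60 + 90.27
= 382.59 mOsm/kg ≈ 382.6 mOsm/kg
Osmolar gap = measured − calculated = 392 − 382.6 = 9.4 mOsm/kg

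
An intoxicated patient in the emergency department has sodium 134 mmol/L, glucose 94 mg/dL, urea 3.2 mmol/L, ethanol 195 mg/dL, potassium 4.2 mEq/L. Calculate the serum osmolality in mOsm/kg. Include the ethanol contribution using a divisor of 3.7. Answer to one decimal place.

Calculated osmolality = 2·Na + glucose/18 + urea + ethanol/3.7
= 2·134 + 94/18 + 3.2 + 195/3.7
= 268 + 5.22 + 3.20 + 52.70
= 329.12 mOsm/kg

329.1 mOsm/kg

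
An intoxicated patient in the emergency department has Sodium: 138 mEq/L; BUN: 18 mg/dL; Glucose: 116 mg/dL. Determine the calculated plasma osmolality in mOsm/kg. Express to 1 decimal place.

Calculated osmolality = 2·Na + glucose/18 + BUN/2.8
= 2·138 + 116/18 + 18/2.8
= 276 + 6.44 + 6.43
= 288.87 mOsm/kg

288.9 mOsm/kg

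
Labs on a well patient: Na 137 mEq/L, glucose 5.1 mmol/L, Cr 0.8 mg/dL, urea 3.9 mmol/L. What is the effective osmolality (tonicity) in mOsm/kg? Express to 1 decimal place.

Effective osmolality excludes urea (freely permeant across cell membranes):
2·Na + glucose
= 2·137 + 5.1
= 274 + 5.1
= 279.1 mOsm/kg

279.1 mOsm/kg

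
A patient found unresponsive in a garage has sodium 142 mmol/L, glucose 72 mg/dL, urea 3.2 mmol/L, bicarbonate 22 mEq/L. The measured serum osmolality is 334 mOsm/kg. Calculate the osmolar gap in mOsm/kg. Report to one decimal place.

Calculated osmolality = 2·Na + glucose/18 + urea
= 2·142 + 72/18 + 3.2
= 284 + 4 + 3.20
= 291.2 mOsm/kg ≈ 291.2 mOsm/kg
Osmolar gap = measured − calculated = 334 − 291.2 = 42.8 mOsm/kg

42.8 mOsm/kg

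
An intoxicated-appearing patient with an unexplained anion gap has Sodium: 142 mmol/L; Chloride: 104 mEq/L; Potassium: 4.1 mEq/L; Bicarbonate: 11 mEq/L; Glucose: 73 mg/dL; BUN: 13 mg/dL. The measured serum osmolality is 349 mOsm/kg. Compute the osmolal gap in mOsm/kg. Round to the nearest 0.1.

56.3 mOsm/kg

Calculated osmolality = 2·Na + glucose/18 + BUN/2.8
= 2·142 + 73/18 + 13/2.8
= 284 + 4.06 + 4.64
= 292.7 mOsm/kg ≈ 292.7 mOsm/kg
Osmolar gap = measured − calculated = 349 − 292.7 = 56.3 mOsm/kg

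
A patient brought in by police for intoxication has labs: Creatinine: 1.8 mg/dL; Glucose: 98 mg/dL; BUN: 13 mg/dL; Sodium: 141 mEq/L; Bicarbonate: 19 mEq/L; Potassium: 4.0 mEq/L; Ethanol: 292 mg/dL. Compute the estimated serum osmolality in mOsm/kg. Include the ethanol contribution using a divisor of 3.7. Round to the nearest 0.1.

371.0 mOsm/kg

Calculated osmolality = 2·Na + glucose/18 + BUN/2.8 + ethanol/3.7
= 2·141 + 98/18 + 13/2.8 + 292/3.7
= 282 + 5.44 + 4.64 + 78.92
= 371 mOsm/kg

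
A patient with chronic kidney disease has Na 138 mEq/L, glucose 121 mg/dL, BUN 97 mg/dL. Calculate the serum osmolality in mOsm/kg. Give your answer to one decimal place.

317.4 mOsm/kg

Calculated osmolality = 2·Na + glucose/18 + BUN/2.8
= 2·138 + 121/18 + 97/2.8
= 276 + 6.72 + 34.64
= 317.36 mOsm/kg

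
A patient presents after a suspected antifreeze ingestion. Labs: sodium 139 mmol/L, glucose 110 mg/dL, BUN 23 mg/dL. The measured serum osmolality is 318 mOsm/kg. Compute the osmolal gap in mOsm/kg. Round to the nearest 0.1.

Calculated osmolality = 2·Na + glucose/18 + BUN/2.8
= 2·139 + 110/18 + 23/2.8
= 278 + 6.11 + 8.21
= 292.32 mOsm/kg ≈ 292.3 mOsm/kg
Osmolar gap = measured − calculated = 318 − 292.3 = 25.7 mOsm/kg

25.7 mOsm/kg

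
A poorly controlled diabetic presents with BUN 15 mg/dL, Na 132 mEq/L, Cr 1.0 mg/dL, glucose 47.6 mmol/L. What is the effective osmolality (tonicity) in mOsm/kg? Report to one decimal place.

311.6 mOsm/kg

Effective osmolality excludes urea (freely permeant across cell membranes):
2·Na + glucose
= 2·132 + 47.6
= 264 + 47.6
= 311.6 mOsm/kg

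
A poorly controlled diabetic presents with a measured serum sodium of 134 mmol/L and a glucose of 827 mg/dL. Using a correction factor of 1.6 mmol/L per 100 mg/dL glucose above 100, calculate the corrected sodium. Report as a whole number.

Corrected Na = measured Na + 1.6 · (glucose − 100)/100
= 134 + 1.6 · (827 − 100)/100
= 134 + 11.6
= 145.6 mmol/L

146 mmol/L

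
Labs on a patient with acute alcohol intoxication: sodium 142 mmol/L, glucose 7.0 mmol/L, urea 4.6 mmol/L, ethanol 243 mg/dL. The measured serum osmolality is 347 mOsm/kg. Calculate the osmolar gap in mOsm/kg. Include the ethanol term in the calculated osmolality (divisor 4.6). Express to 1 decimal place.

-1.4 mOsm/kg

Calculated osmolality = 2·Na + glucose + urea + ethanol/4.6
= 2·142 + 7 + 4.6 + 243/4.6
= 284 + 7 + 4.60 + 52.83
= 348.43 mOsm/kg ≈ 348.4 mOsm/kg
Osmolar gap = measured − calculated = 347 − 348.4 = -1.4 mOsm/kg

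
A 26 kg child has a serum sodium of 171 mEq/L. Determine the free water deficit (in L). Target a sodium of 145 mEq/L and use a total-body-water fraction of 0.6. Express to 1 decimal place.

TBW = 0.6 · 26 = 15.6 L
Free water deficit = TBW · (Na/145 − 1)
= 15.6 · (171/145 − 1)
= 15.6 · 0.1793
= 2.8 L

2.8 L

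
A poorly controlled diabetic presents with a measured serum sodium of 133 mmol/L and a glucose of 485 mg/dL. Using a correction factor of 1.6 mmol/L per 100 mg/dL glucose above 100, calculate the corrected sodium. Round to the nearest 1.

139 mmol/L

Corrected Na = measured Na + 1.6 · (glucose − 100)/100
= 133 + 1.6 · (485 − 100)/100
= 133 + 6.2
= 139.2 mmol/L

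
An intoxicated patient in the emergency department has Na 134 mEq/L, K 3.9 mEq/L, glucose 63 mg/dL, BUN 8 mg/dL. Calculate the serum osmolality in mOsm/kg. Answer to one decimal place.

Calculated osmolality = 2·Na + glucose/18 + BUN/2.8
= 2·134 + 63/18 + 8/2.8
= 268 + 3.50 + 2.86
= 274.36 mOsm/kg

274.4 mOsm/kg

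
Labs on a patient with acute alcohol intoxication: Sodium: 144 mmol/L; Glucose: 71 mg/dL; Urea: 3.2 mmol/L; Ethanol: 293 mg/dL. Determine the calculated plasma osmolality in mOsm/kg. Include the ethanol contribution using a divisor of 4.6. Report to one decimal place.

Calculated osmolality = 2·Na + glucose/18 + urea + ethanol/4.6
= 2·144 + 71/18 + 3.2 + 293/4.6
= 288 + 3.94 + 3.20 + 63.70
= 358.84 mOsm/kg

358.8 mOsm/kg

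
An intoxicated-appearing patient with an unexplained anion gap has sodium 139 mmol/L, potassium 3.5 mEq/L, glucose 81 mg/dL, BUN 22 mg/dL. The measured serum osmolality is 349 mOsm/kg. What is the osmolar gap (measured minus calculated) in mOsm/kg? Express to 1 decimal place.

58.6 mOsm/kg

Calculated osmolality = 2·Na + glucose/18 + BUN/2.8
= 2·139 + 81/18 + 22/2.8
= 278 + 4.50 + 7.86
= 290.36 mOsm/kg ≈ 290.4 mOsm/kg
Osmolar gap = measured − calculated = 349 − 290.4 = 58.6 mOsm/kg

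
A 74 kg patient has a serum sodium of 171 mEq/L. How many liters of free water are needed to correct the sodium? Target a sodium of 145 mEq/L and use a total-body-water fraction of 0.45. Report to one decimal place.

6.0 L

TBW = 0.45 · 74 = 33.3 L
Free water deficit = TBW · (Na/145 − 1)
= 33.3 · (171/145 − 1)
= 33.3 · 0.1793
= 5.97 L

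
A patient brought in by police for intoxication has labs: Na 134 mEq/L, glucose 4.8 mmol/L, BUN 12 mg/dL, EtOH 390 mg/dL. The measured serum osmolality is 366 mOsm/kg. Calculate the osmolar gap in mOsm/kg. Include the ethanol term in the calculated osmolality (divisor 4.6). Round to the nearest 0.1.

4.1 mOsm/kg

Calculated osmolality = 2·Na + glucose + BUN/2.8 + ethanol/4.6
= 2·134 + 4.8 + 12/2.8 + 390/4.6
= 268 + 4.80 + 4.29 + 84.78
= 361.87 mOsm/kg ≈ 361.9 mOsm/kg
Osmolar gap = measured − calculated = 366 − 361.9 = 4.1 mOsm/kg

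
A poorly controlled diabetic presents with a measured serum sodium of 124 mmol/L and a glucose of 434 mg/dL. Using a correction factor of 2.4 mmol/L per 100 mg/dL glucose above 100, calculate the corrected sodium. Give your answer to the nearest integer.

132 mmol/L

Corrected Na = measured Na + 2.4 · (glucose − 100)/100
= 124 + 2.4 · (434 − 100)/100
= 124 + 8
= 132 mmol/L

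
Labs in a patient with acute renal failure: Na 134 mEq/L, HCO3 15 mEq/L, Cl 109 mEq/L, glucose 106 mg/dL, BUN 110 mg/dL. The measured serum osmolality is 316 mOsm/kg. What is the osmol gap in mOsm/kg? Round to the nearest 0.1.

Calculated osmolality = 2·Na + glucose/18 + BUN/2.8
= 2·134 + 106/18 + 110/2.8
= 268 + 5.89 + 39.29
= 313.18 mOsm/kg ≈ 313.2 mOsm/kg
Osmolar gap = measured − calculated = 316 − 313.2 = 2.8 mOsm/kg

2.8 mOsm/kg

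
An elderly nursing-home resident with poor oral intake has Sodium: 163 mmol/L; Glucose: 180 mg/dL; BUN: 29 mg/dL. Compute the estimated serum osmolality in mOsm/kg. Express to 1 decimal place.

Calculated osmolality = 2·Na + glucose/18 + BUN/2.8
= 2·163 + 180/18 + 29/2.8
= 326 + 10 + 10.36
= 346.36 mOsm/kg

346.4 mOsm/kg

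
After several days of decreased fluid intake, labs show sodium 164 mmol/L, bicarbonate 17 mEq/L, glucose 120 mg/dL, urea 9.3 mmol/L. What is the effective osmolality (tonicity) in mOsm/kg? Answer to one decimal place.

Effective osmolality excludes urea (freely permeant across cell membranes):
2·Na + glucose/18
= 2·164 + 120/18
= 328 + 6.67
= 334.67 mOsm/kg

334.7 mOsm/kg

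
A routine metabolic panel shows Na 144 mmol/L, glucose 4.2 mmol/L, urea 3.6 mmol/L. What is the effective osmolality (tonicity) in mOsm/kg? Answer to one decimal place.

292.2 mOsm/kg

Effective osmolality excludes urea (freely permeant across cell membranes):
2·Na + glucose
= 2·144 + 4.2
= 288 + 4.2
= 292.2 mOsm/kg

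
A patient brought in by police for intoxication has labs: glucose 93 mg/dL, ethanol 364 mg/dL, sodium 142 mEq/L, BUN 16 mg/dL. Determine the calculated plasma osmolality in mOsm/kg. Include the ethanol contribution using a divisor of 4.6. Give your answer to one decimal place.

374.0 mOsm/kg

Calculated osmolality = 2·Na + glucose/18 + BUN/2.8 + ethanol/4.6
= 2·142 + 93/18 + 16/2.8 + 364/4.6
= 284 + 5.17 + 5.71 + 79.13
= 374.01 mOsm/kg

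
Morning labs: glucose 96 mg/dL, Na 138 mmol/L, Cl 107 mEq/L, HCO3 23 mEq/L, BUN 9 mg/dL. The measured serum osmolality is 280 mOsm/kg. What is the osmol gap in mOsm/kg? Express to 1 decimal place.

-4.5 mOsm/kg

Calculated osmolality = 2·Na + glucose/18 + BUN/2.8
= 2·138 + 96/18 + 9/2.8
= 276 + 5.33 + 3.21
= 284.54 mOsm/kg ≈ 284.5 mOsm/kg
Osmolar gap = measured − calculated = 280 − 284.5 = -4.5 mOsm/kg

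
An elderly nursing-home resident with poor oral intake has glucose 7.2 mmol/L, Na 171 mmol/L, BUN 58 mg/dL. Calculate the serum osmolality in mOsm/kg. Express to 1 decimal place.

369.9 mOsm/kg

Calculated osmolality = 2·Na + glucose + BUN/2.8
= 2·171 + 7.2 + 58/2.8
= 342 + 7.20 + 20.71
= 369.91 mOsm/kg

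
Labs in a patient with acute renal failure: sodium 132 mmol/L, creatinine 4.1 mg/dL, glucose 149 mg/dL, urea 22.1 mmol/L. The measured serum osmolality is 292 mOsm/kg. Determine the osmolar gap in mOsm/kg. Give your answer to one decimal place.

-2.4 mOsm/kg

Calculated osmolality = 2·Na + glucose/18 + urea
= 2·132 + 149/18 + 22.1
= 264 + 8.28 + 22.10
= 294.38 mOsm/kg ≈ 294.4 mOsm/kg
Osmolar gap = measured − calculated = 292 − 294.4 = -2.4 mOsm/kg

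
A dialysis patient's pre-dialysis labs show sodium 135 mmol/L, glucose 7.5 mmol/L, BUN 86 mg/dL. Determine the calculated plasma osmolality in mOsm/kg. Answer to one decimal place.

Calculated osmolality = 2·Na + glucose + BUN/2.8
= 2·135 + 7.5 + 86/2.8
= 270 + 7.50 + 30.71
= 308.21 mOsm/kg

308.2 mOsm/kg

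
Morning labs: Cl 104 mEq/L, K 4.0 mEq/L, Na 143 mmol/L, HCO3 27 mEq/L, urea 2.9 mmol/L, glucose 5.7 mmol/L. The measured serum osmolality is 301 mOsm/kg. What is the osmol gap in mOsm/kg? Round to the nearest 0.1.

Calculated osmolality = 2·Na + glucose + urea
= 2·143 + 5.7 + 2.9
= 286 + 5.70 + 2.90
= 294.6 mOsm/kg ≈ 294.6 mOsm/kg
Osmolar gap = measured − calculated = 301 − 294.6 = 6.4 mOsm/kg

6.4 mOsm/kg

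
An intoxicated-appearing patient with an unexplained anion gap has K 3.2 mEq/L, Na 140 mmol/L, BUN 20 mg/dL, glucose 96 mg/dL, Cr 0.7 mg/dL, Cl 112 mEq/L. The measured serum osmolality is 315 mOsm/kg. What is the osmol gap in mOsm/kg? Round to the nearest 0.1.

22.5 mOsm/kg

Calculated osmolality = 2·Na + glucose/18 + BUN/2.8
= 2·140 + 96/18 + 20/2.8
= 280 + 5.33 + 7.14
= 292.47 mOsm/kg ≈ 292.5 mOsm/kg
Osmolar gap = measured − calculated = 315 − 292.5 = 22.5 mOsm/kg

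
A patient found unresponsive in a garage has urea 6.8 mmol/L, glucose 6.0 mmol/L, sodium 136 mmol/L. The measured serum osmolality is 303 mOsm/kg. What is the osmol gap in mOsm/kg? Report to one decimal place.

Calculated osmolality = 2·Na + glucose + urea
= 2·136 + 6 + 6.8
= 272 + 6 + 6.80
= 284.8 mOsm/kg ≈ 284.8 mOsm/kg
Osmolar gap = measured − calculated = 303 − 284.8 = 18.2 mOsm/kg

18.2 mOsm/kg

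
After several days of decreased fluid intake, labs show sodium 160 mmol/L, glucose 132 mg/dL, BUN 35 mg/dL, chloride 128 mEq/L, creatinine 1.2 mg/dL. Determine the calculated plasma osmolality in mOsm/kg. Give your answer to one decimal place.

339.8 mOsm/kg

Calculated osmolality = 2·Na + glucose/18 + BUN/2.8
= 2·160 + 132/18 + 35/2.8
= 320 + 7.33 + 12.50
= 339.83 mOsm/kg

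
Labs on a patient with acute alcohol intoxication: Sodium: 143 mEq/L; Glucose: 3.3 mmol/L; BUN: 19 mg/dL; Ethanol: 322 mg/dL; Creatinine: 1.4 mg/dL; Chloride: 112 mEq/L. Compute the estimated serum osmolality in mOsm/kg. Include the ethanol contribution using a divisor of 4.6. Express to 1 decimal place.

366.1 mOsm/kg

Calculated osmolality = 2·Na + glucose + BUN/2.8 + ethanol/4.6
= 2·143 + 3.3 + 19/2.8 + 322/4.6
= 286 + 3.30 + 6.79 + 70
= 366.09 mOsm/kg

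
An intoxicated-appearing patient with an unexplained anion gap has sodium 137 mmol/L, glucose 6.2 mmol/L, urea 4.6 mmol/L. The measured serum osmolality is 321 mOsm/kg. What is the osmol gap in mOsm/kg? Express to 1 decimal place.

36.2 mOsm/kg

Calculated osmolality = 2·Na + glucose + urea
= 2·137 + 6.2 + 4.6
= 274 + 6.20 + 4.60
= 284.8 mOsm/kg ≈ 284.8 mOsm/kg
Osmolar gap = measured − calculated = 321 − 284.8 = 36.2 mOsm/kg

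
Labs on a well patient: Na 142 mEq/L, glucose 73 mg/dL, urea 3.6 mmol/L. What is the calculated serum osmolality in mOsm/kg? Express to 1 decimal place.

291.7 mOsm/kg

Calculated osmolality = 2·Na + glucose/18 + urea
= 2·142 + 73/18 + 3.6
= 284 + 4.06 + 3.60
= 291.66 mOsm/kg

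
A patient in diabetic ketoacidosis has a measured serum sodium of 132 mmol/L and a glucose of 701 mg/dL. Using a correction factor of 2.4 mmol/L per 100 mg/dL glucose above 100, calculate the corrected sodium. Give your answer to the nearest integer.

Corrected Na = measured Na + 2.4 · (glucose − 100)/100
= 132 + 2.4 · (701 − 100)/100
= 132 + 14.4
= 146.4 mmol/L

146 mmol/L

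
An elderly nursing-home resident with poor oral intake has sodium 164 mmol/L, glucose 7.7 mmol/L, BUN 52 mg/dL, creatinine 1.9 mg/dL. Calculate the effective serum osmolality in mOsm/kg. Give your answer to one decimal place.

335.7 mOsm/kg

Effective osmolality excludes urea (freely permeant across cell membranes):
2·Na + glucose
= 2·164 + 7.7
= 328 + 7.7
= 335.7 mOsm/kg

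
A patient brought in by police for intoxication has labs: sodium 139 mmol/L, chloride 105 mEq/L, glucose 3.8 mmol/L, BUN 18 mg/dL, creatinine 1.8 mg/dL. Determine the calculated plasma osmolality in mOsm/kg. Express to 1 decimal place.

288.2 mOsm/kg

Calculated osmolality = 2·Na + glucose + BUN/2.8
= 2·139 + 3.8 + 18/2.8
= 278 + 3.80 + 6.43
= 288.23 mOsm/kg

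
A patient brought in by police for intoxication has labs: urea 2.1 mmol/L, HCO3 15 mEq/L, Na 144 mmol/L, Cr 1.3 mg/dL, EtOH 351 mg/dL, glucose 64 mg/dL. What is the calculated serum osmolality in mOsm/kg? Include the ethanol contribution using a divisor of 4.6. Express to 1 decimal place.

Calculated osmolality = 2·Na + glucose/18 + urea + ethanol/4.6
= 2·144 + 64/18 + 2.1 + 351/4.6
= 288 + 3.56 + 2.10 + 76.30
= 369.96 mOsm/kg

370.0 mOsm/kg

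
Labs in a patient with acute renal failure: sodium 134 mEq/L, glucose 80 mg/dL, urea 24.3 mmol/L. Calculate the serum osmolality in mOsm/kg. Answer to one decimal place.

296.7 mOsm/kg

Calculated osmolality = 2·Na + glucose/18 + urea
= 2·134 + 80/18 + 24.3
= 268 + 4.44 + 24.30
= 296.74 mOsm/kg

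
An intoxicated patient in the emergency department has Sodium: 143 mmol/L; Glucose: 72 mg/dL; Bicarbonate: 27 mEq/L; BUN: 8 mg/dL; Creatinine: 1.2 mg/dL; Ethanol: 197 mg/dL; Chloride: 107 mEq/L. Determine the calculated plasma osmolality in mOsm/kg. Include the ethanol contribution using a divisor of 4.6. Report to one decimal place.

335.7 mOsm/kg

Calculated osmolality = 2·Na + glucose/18 + BUN/2.8 + ethanol/4.6
= 2·143 + 72/18 + 8/2.8 + 197/4.6
= 286 + 4 + 2.86 + 42.83
= 335.69 mOsm/kg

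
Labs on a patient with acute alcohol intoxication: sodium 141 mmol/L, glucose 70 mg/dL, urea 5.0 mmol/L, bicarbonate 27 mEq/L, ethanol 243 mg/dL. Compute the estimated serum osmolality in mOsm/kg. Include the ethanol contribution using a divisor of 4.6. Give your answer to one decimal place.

Calculated osmolality = 2·Na + glucose/18 + urea + ethanol/4.6
= 2·141 + 70/18 + 5 + 243/4.6
= 282 + 3.89 + 5 + 52.83
= 343.72 mOsm/kg

343.7 mOsm/kg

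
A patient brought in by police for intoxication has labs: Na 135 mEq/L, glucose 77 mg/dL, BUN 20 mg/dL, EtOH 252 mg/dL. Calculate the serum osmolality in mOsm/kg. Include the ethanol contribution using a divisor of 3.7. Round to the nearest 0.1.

Calculated osmolality = 2·Na + glucose/18 + BUN/2.8 + ethanol/3.7
= 2·135 + 77/18 + 20/2.8 + 252/3.7
= 270 + 4.28 + 7.14 + 68.11
= 349.53 mOsm/kg

349.5 mOsm/kg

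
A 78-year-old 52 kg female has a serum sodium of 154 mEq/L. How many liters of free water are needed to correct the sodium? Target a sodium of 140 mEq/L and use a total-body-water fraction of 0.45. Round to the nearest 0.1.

TBW = 0.45 · 52 = 23.4 L
Free water deficit = TBW · (Na/140 − 1)
= 23.4 · (154/140 − 1)
= 23.4 · 0.1
= 2.34 L

2.3 L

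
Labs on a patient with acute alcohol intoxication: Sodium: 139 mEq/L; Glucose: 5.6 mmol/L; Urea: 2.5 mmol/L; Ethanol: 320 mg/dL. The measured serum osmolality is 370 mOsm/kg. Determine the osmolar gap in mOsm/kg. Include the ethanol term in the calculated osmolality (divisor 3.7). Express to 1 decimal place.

Calculated osmolality = 2·Na + glucose + urea + ethanol/3.7
= 2·139 + 5.6 + 2.5 + 320/3.7
= 278 + 5.60 + 2.50 + 86.49
= 372.59 mOsm/kg ≈ 372.6 mOsm/kg
Osmolar gap = measured − calculated = 370 − 372.6 = -2.6 mOsm/kg

-2.6 mOsm/kg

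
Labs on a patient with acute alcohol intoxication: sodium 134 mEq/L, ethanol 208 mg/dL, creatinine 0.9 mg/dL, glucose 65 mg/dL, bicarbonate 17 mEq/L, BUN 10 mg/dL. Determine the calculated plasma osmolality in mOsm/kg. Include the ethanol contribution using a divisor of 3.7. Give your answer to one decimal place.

331.4 mOsm/kg

Calculated osmolality = 2·Na + glucose/18 + BUN/2.8 + ethanol/3.7
= 2·134 + 65/18 + 10/2.8 + 208/3.7
= 268 + 3.61 + 3.57 + 56.22
= 331.4 mOsm/kg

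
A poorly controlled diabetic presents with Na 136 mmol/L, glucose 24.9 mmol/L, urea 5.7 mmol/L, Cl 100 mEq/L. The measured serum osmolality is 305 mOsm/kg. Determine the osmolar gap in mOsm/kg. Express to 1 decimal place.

Calculated osmolality = 2·Na + glucose + urea
= 2·136 + 24.9 + 5.7
= 272 + 24.90 + 5.70
= 302.6 mOsm/kg ≈ 302.6 mOsm/kg
Osmolar gap = measured − calculated = 305 − 302.6 = 2.4 mOsm/kg

2.4 mOsm/kg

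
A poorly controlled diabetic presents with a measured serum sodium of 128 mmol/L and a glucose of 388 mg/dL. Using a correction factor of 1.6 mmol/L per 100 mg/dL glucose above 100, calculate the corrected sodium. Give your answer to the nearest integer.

Corrected Na = measured Na + 1.6 · (glucose − 100)/100
= 128 + 1.6 · (388 − 100)/100
= 128 + 4.6
= 132.6 mmol/L

133 mmol/L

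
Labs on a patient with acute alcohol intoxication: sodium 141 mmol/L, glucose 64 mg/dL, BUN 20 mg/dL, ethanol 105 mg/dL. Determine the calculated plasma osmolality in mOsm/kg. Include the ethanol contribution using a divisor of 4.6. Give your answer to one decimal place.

Calculated osmolality = 2·Na + glucose/18 + BUN/2.8 + ethanol/4.6
= 2·141 + 64/18 + 20/2.8 + 105/4.6
= 282 + 3.56 + 7.14 + 22.83
= 315.53 mOsm/kg

315.5 mOsm/kg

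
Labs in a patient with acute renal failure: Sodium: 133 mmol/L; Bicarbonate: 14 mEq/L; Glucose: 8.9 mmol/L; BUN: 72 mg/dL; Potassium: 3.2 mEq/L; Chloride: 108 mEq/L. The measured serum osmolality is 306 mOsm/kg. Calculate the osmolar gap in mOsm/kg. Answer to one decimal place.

Calculated osmolality = 2·Na + glucose + BUN/2.8
= 2·133 + 8.9 + 72/2.8
= 266 + 8.90 + 25.71
= 300.61 mOsm/kg ≈ 300.6 mOsm/kg
Osmolar gap = measured − calculated = 306 − 300.6 = 5.4 mOsm/kg

5.4 mOsm/kg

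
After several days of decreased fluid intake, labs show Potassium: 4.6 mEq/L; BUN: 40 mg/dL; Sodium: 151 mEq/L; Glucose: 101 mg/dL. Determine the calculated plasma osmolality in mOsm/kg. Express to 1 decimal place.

321.9 mOsm/kg

Calculated osmolality = 2·Na + glucose/18 + BUN/2.8
= 2·151 + 101/18 + 40/2.8
= 302 + 5.61 + 14.29
= 321.9 mOsm/kg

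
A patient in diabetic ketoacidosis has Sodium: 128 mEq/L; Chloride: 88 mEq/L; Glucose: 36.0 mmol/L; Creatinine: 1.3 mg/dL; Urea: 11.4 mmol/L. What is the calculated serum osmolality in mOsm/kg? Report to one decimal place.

Calculated osmolality = 2·Na + glucose + urea
= 2·128 + 36 + 11.4
= 256 + 36 + 11.40
= 303.4 mOsm/kg

303.4 mOsm/kg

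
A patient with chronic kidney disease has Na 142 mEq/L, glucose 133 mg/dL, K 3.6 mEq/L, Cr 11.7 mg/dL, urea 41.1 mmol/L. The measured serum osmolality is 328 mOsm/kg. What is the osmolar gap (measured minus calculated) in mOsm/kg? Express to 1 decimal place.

-4.5 mOsm/kg

Calculated osmolality = 2·Na + glucose/18 + urea
= 2·142 + 133/18 + 41.1
= 284 + 7.39 + 41.10
= 332.49 mOsm/kg ≈ 332.5 mOsm/kg
Osmolar gap = measured − calculated = 328 − 332.5 = -4.5 mOsm/kg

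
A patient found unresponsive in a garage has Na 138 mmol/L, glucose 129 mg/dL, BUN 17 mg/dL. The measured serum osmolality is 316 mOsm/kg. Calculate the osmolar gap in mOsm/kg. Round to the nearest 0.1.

Calculated osmolality = 2·Na + glucose/18 + BUN/2.8
= 2·138 + 129/18 + 17/2.8
= 276 + 7.17 + 6.07
= 289.24 mOsm/kg ≈ 289.2 mOsm/kg
Osmolar gap = measured − calculated = 316 − 289.2 = 26.8 mOsm/kg

26.8 mOsm/kg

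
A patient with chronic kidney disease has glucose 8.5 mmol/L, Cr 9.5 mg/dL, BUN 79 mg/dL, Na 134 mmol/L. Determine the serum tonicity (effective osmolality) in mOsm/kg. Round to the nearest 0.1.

Effective osmolality excludes urea (freely permeant across cell membranes):
2·Na + glucose
= 2·134 + 8.5
= 268 + 8.5
= 276.5 mOsm/kg

276.5 mOsm/kg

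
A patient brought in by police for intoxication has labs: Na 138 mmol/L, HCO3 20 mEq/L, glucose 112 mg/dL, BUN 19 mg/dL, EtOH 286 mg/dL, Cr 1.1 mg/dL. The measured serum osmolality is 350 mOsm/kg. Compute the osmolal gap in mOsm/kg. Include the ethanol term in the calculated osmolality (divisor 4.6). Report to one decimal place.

-1.2 mOsm/kg

Calculated osmolality = 2·Na + glucose/18 + BUN/2.8 + ethanol/4.6
= 2·138 + 112/18 + 19/2.8 + 286/4.6
= 276 + 6.22 + 6.79 + 62.17
= 351.18 mOsm/kg ≈ 351.2 mOsm/kg
Osmolar gap = measured − calculated = 350 − 351.2 = -1.2 mOsm/kg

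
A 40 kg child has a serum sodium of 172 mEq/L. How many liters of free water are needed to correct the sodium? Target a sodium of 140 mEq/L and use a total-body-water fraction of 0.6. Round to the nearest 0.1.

5.5 L

TBW = 0.6 · 40 = 24 L
Free water deficit = TBW · (Na/140 − 1)
= 24 · (172/140 − 1)
= 24 · 0.2286
= 5.49 L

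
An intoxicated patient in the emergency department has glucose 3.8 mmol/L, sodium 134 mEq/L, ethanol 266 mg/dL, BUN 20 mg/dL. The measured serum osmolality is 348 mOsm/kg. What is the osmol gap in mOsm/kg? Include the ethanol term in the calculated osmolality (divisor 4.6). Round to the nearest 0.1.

Calculated osmolality = 2·Na + glucose + BUN/2.8 + ethanol/4.6
= 2·134 + 3.8 + 20/2.8 + 266/4.6
= 268 + 3.80 + 7.14 + 57.83
= 336.77 mOsm/kg ≈ 336.8 mOsm/kg
Osmolar gap = measured − calculated = 348 − 336.8 = 11.2 mOsm/kg

11.2 mOsm/kg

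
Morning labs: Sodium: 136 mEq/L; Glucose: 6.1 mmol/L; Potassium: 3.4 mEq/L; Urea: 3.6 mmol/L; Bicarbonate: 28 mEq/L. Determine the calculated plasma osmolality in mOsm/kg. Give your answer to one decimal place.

281.7 mOsm/kg

Calculated osmolality = 2·Na + glucose + urea
= 2·136 + 6.1 + 3.6
= 272 + 6.10 + 3.60
= 281.7 mOsm/kg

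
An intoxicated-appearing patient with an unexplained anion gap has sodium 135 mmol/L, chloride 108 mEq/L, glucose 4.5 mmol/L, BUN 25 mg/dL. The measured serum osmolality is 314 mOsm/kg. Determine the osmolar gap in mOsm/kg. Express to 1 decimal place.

30.6 mOsm/kg

Calculated osmolality = 2·Na + glucose + BUN/2.8
= 2·135 + 4.5 + 25/2.8
= 270 + 4.50 + 8.93
= 283.43 mOsm/kg ≈ 283.4 mOsm/kg
Osmolar gap = measured − calculated = 314 − 283.4 = 30.6 mOsm/kg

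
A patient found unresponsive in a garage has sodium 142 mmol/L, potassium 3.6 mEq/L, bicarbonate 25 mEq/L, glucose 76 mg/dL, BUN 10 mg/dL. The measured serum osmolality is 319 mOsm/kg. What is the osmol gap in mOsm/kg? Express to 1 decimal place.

Calculated osmolality = 2·Na + glucose/18 + BUN/2.8
= 2·142 + 76/18 + 10/2.8
= 284 + 4.22 + 3.57
= 291.79 mOsm/kg ≈ 291.8 mOsm/kg
Osmolar gap = measured − calculated = 319 − 291.8 = 27.2 mOsm/kg

27.2 mOsm/kg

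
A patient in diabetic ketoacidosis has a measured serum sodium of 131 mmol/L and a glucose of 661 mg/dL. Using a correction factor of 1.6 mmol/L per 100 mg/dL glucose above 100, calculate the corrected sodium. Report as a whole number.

140 mmol/L

Corrected Na = measured Na + 1.6 · (glucose − 100)/100
= 131 + 1.6 · (661 − 100)/100
= 131 + 9
= 140 mmol/L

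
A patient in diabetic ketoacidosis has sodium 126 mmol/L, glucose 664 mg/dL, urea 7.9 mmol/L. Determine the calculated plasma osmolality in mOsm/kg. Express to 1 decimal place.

Calculated osmolality = 2·Na + glucose/18 + urea
= 2·126 + 664/18 + 7.9
= 252 + 36.89 + 7.90
= 296.79 mOsm/kg

296.8 mOsm/kg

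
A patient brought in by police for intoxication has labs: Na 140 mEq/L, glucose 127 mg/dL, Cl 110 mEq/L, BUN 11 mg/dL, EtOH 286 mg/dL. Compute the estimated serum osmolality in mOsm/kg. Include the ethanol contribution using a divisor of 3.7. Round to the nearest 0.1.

Calculated osmolality = 2·Na + glucose/18 + BUN/2.8 + ethanol/3.7
= 2·140 + 127/18 + 11/2.8 + 286/3.7
= 280 + 7.06 + 3.93 + 77.30
= 368.29 mOsm/kg

368.3 mOsm/kg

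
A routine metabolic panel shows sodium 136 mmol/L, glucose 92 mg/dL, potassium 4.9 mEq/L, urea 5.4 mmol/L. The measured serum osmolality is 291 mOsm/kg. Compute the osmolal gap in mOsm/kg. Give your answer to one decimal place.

8.5 mOsm/kg

Calculated osmolality = 2·Na + glucose/18 + urea
= 2·136 + 92/18 + 5.4
= 272 + 5.11 + 5.40
= 282.51 mOsm/kg ≈ 282.5 mOsm/kg
Osmolar gap = measured − calculated = 291 − 282.5 = 8.5 mOsm/kg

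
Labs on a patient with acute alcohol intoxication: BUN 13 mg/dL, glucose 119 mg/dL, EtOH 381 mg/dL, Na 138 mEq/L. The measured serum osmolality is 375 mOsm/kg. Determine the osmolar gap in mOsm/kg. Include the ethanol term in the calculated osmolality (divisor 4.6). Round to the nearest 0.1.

Calculated osmolality = 2·Na + glucose/18 + BUN/2.8 + ethanol/4.6
= 2·138 + 119/18 + 13/2.8 + 381/4.6
= 276 + 6.61 + 4.64 + 82.83
= 370.08 mOsm/kg ≈ 370.1 mOsm/kg
Osmolar gap = measured − calculated = 375 − 370.1 = 4.9 mOsm/kg

4.9 mOsm/kg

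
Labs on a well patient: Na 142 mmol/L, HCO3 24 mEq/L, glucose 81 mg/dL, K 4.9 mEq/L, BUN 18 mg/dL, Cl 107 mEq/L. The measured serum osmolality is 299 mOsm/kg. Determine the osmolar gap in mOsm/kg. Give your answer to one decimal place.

4.1 mOsm/kg

Calculated osmolality = 2·Na + glucose/18 + BUN/2.8
= 2·142 + 81/18 + 18/2.8
= 284 + 4.50 + 6.43
= 294.93 mOsm/kg ≈ 294.9 mOsm/kg
Osmolar gap = measured − calculated = 299 − 294.9 = 4.1 mOsm/kg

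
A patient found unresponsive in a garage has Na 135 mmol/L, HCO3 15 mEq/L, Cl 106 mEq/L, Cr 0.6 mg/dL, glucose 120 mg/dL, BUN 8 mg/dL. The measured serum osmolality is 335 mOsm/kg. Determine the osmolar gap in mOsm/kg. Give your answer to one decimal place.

55.5 mOsm/kg

Calculated osmolality = 2·Na + glucose/18 + BUN/2.8
= 2·135 + 120/18 + 8/2.8
= 270 + 6.67 + 2.86
= 279.53 mOsm/kg ≈ 279.5 mOsm/kg
Osmolar gap = measured − calculated = 335 − 279.5 = 55.5 mOsm/kg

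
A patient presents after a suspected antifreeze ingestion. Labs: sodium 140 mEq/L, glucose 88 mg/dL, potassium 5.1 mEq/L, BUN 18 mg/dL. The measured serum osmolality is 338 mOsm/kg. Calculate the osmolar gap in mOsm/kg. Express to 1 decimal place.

Calculated osmolality = 2·Na + glucose/18 + BUN/2.8
= 2·140 + 88/18 + 18/2.8
= 280 + 4.89 + 6.43
= 291.32 mOsm/kg ≈ 291.3 mOsm/kg
Osmolar gap = measured − calculated = 338 − 291.3 = 46.7 mOsm/kg

46.7 mOsm/kg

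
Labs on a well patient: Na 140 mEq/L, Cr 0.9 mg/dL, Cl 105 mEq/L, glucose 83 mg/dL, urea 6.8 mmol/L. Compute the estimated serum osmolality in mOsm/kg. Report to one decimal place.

291.4 mOsm/kg

Calculated osmolality = 2·Na + glucose/18 + urea
= 2·140 + 83/18 + 6.8
= 280 + 4.61 + 6.80
= 291.41 mOsm/kg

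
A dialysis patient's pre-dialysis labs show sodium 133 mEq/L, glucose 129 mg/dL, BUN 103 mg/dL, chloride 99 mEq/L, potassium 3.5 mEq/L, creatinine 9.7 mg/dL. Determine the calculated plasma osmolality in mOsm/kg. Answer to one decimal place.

Calculated osmolality = 2·Na + glucose/18 + BUN/2.8
= 2·133 + 129/18 + 103/2.8
= 266 + 7.17 + 36.79
= 309.96 mOsm/kg

310.0 mOsm/kg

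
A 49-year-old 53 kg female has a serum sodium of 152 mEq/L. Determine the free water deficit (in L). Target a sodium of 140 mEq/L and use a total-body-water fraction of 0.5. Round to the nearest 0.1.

2.3 L

TBW = 0.5 · 53 = 26.5 L
Free water deficit = TBW · (Na/140 − 1)
= 26.5 · (152/140 − 1)
= 26.5 · 0.0857
= 2.27 L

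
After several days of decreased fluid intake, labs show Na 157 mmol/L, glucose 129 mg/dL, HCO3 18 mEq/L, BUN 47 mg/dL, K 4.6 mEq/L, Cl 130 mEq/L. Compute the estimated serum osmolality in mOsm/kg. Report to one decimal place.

338.0 mOsm/kg

Calculated osmolality = 2·Na + glucose/18 + BUN/2.8
= 2·157 + 129/18 + 47/2.8
= 314 + 7.17 + 16.79
= 337.96 mOsm/kg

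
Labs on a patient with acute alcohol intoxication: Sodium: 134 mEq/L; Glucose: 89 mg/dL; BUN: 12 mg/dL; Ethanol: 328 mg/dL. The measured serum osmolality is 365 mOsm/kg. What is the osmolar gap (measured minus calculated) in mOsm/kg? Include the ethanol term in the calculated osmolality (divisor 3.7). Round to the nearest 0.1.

-0.9 mOsm/kg

Calculated osmolality = 2·Na + glucose/18 + BUN/2.8 + ethanol/3.7
= 2·134 + 89/18 + 12/2.8 + 328/3.7
= 268 + 4.94 + 4.29 + 88.65
= 365.88 mOsm/kg ≈ 365.9 mOsm/kg
Osmolar gap = measured − calculated = 365 − 365.9 = -0.9 mOsm/kg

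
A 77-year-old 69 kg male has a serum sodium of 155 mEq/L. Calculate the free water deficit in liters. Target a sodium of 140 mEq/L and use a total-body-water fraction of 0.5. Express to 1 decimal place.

3.7 L

TBW = 0.5 · 69 = 34.5 L
Free water deficit = TBW · (Na/140 − 1)
= 34.5 · (155/140 − 1)
= 34.5 · 0.1071
= 3.69 L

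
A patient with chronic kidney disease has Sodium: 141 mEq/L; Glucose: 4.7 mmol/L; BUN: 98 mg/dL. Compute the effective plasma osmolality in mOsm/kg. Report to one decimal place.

Effective osmolality excludes urea (freely permeant across cell membranes):
2·Na + glucose
= 2·141 + 4.7
= 282 + 4.7
= 286.7 mOsm/kg

286.7 mOsm/kg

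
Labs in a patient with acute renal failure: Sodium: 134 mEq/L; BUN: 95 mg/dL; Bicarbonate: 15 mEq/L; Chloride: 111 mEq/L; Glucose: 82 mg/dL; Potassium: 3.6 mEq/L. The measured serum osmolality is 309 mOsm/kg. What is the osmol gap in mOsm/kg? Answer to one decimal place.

Calculated osmolality = 2·Na + glucose/18 + BUN/2.8
= 2·134 + 82/18 + 95/2.8
= 268 + 4.56 + 33.93
= 306.49 mOsm/kg ≈ 306.5 mOsm/kg
Osmolar gap = measured − calculated = 309 − 306.5 = 2.5 mOsm/kg

2.5 mOsm/kg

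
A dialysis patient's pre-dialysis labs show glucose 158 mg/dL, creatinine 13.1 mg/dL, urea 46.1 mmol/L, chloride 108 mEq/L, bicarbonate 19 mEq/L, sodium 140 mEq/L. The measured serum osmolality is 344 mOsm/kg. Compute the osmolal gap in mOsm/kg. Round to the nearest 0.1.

9.1 mOsm/kg

Calculated osmolality = 2·Na + glucose/18 + urea
= 2·140 + 158/18 + 46.1
= 280 + 8.78 + 46.10
= 334.88 mOsm/kg ≈ 334.9 mOsm/kg
Osmolar gap = measured − calculated = 344 − 334.9 = 9.1 mOsm/kg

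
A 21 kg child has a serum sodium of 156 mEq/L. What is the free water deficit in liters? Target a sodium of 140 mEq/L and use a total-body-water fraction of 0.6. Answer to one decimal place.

1.4 L

TBW = 0.6 · 21 = 12.6 L
Free water deficit = TBW · (Na/140 − 1)
= 12.6 · (156/140 − 1)
= 12.6 · 0.1143
= 1.44 L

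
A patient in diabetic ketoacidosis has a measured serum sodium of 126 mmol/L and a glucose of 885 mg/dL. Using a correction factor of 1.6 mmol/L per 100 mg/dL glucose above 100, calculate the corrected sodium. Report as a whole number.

139 mmol/L

Corrected Na = measured Na + 1.6 · (glucose − 100)/100
= 126 + 1.6 · (885 − 100)/100
= 126 + 12.6
= 138.6 mmol/L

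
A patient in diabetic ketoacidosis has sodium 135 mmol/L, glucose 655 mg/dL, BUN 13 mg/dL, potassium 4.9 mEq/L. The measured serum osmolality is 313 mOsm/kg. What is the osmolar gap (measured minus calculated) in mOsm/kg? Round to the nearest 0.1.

Calculated osmolality = 2·Na + glucose/18 + BUN/2.8
= 2·135 + 655/18 + 13/2.8
= 270 + 36.39 + 4.64
= 311.03 mOsm/kg ≈ 311.0 mOsm/kg
Osmolar gap = measured − calculated = 313 − 311.0 = 2.0 mOsm/kg

2.0 mOsm/kg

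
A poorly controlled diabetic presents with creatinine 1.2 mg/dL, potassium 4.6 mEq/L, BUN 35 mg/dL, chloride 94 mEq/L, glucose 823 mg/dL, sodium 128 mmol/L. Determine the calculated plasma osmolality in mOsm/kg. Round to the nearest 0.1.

314.2 mOsm/kg

Calculated osmolality = 2·Na + glucose/18 + BUN/2.8
= 2·128 + 823/18 + 35/2.8
= 256 + 45.72 + 12.50
= 314.22 mOsm/kg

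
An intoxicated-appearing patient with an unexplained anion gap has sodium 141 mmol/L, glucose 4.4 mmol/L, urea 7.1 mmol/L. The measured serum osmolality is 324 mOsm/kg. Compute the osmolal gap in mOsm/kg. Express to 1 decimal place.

Calculated osmolality = 2·Na + glucose + urea
= 2·141 + 4.4 + 7.1
= 282 + 4.40 + 7.10
= 293.5 mOsm/kg ≈ 293.5 mOsm/kg
Osmolar gap = measured − calculated = 324 − 293.5 = 30.5 mOsm/kg

30.5 mOsm/kg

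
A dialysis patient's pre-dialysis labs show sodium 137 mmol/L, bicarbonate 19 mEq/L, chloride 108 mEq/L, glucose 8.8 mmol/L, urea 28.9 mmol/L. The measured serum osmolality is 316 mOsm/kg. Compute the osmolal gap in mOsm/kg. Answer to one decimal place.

Calculated osmolality = 2·Na + glucose + urea
= 2·137 + 8.8 + 28.9
= 274 + 8.80 + 28.90
= 311.7 mOsm/kg ≈ 311.7 mOsm/kg
Osmolar gap = measured − calculated = 316 − 311.7 = 4.3 mOsm/kg

4.3 mOsm/kg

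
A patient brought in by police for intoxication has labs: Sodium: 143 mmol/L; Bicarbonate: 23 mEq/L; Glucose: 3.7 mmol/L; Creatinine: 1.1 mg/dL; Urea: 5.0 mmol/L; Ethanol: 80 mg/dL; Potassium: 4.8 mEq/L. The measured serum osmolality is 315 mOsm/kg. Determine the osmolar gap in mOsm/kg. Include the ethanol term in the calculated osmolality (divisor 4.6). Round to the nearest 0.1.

2.9 mOsm/kg

Calculated osmolality = 2·Na + glucose + urea + ethanol/4.6
= 2·143 + 3.7 + 5 + 80/4.6
= 286 + 3.70 + 5 + 17.39
= 312.09 mOsm/kg ≈ 312.1 mOsm/kg
Osmolar gap = measured − calculated = 315 − 312.1 = 2.9 mOsm/kg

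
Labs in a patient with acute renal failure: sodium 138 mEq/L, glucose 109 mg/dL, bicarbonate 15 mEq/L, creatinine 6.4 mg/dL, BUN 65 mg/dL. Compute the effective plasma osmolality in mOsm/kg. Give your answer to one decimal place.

Effective osmolality excludes urea (freely permeant across cell membranes):
2·Na + glucose/18
= 2·138 + 109/18
= 276 + 6.06
= 282.06 mOsm/kg

282.1 mOsm/kg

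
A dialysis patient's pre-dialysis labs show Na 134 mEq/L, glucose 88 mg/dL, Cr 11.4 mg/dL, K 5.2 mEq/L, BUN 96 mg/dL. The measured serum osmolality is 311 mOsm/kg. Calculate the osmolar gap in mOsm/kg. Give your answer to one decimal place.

Calculated osmolality = 2·Na + glucose/18 + BUN/2.8
= 2·134 + 88/18 + 96/2.8
= 268 + 4.89 + 34.29
= 307.18 mOsm/kg ≈ 307.2 mOsm/kg
Osmolar gap = measured − calculated = 311 − 307.2 = 3.8 mOsm/kg

3.8 mOsm/kg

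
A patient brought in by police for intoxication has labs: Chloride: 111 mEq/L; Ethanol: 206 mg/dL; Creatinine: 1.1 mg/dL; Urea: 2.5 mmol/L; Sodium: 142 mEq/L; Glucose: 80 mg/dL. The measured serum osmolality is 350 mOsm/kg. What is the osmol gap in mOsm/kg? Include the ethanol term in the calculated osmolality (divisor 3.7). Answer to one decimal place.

Calculated osmolality = 2·Na + glucose/18 + urea + ethanol/3.7
= 2·142 + 80/18 + 2.5 + 206/3.7
= 284 + 4.44 + 2.50 + 55.68
= 346.62 mOsm/kg ≈ 346.6 mOsm/kg
Osmolar gap = measured − calculated = 350 − 346.6 = 3.4 mOsm/kg

3.4 mOsm/kg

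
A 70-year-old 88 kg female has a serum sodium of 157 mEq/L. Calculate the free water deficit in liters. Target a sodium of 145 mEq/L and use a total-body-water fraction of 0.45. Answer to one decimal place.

3.3 L

TBW = 0.45 · 88 = 39.6 L
Free water deficit = TBW · (Na/145 − 1)
= 39.6 · (157/145 − 1)
= 39.6 · 0.0828
= 3.28 L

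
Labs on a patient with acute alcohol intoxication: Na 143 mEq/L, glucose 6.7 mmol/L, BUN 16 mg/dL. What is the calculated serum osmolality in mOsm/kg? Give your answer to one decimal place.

Calculated osmolality = 2·Na + glucose + BUN/2.8
= 2·143 + 6.7 + 16/2.8
= 286 + 6.70 + 5.71
= 298.41 mOsm/kg

298.4 mOsm/kg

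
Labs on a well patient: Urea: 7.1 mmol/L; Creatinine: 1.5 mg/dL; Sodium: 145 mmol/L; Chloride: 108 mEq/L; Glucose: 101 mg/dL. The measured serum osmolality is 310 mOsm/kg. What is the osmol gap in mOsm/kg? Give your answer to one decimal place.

Calculated osmolality = 2·Na + glucose/18 + urea
= 2·145 + 101/18 + 7.1
= 290 + 5.61 + 7.10
= 302.71 mOsm/kg ≈ 302.7 mOsm/kg
Osmolar gap = measured − calculated = 310 − 302.7 = 7.3 mOsm/kg

7.3 mOsm/kg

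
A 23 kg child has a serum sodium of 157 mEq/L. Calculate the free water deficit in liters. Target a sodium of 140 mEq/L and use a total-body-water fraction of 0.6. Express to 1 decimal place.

TBW = 0.6 · 23 = 13.8 L
Free water deficit = TBW · (Na/140 − 1)
= 13.8 · (157/140 − 1)
= 13.8 · 0.1214
= 1.68 L

1.7 L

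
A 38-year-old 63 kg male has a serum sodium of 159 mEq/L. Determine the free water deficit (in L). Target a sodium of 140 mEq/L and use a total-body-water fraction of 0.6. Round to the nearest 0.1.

TBW = 0.6 · 63 = 37.8 L
Free water deficit = TBW · (Na/140 − 1)
= 37.8 · (159/140 − 1)
= 37.8 · 0.1357
= 5.13 L

5.1 L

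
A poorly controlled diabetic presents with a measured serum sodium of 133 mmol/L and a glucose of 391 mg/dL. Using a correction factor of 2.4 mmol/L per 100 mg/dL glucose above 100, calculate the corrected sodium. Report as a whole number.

Corrected Na = measured Na + 2.4 · (glucose − 100)/100
= 133 + 2.4 · (391 − 100)/100
= 133 + 7
= 140 mmol/L

140 mmol/L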